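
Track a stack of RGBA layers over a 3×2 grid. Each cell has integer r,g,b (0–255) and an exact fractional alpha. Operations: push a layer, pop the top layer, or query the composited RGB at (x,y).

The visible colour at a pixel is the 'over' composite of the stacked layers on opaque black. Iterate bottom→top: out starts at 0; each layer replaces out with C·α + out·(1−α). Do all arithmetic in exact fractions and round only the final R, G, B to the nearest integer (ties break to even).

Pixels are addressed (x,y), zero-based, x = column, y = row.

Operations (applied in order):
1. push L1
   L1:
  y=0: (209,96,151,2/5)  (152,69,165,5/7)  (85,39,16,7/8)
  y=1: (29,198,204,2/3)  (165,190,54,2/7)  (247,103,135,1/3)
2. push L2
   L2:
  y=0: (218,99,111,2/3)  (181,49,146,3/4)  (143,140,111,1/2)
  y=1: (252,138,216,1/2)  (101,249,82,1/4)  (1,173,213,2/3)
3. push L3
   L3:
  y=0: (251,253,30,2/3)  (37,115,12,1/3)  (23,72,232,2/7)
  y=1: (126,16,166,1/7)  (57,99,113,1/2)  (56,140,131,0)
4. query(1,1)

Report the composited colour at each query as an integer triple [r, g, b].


(1,1) stack=L1,L2,L3; from [0,0,0]:
L1 α=2/7: [330/7, 380/7, 108/7]
L2 α=1/4: [1697/28, 2883/28, 449/14]
L3 α=1/2: [3293/56, 5655/56, 2031/28]
= [59, 101, 73]


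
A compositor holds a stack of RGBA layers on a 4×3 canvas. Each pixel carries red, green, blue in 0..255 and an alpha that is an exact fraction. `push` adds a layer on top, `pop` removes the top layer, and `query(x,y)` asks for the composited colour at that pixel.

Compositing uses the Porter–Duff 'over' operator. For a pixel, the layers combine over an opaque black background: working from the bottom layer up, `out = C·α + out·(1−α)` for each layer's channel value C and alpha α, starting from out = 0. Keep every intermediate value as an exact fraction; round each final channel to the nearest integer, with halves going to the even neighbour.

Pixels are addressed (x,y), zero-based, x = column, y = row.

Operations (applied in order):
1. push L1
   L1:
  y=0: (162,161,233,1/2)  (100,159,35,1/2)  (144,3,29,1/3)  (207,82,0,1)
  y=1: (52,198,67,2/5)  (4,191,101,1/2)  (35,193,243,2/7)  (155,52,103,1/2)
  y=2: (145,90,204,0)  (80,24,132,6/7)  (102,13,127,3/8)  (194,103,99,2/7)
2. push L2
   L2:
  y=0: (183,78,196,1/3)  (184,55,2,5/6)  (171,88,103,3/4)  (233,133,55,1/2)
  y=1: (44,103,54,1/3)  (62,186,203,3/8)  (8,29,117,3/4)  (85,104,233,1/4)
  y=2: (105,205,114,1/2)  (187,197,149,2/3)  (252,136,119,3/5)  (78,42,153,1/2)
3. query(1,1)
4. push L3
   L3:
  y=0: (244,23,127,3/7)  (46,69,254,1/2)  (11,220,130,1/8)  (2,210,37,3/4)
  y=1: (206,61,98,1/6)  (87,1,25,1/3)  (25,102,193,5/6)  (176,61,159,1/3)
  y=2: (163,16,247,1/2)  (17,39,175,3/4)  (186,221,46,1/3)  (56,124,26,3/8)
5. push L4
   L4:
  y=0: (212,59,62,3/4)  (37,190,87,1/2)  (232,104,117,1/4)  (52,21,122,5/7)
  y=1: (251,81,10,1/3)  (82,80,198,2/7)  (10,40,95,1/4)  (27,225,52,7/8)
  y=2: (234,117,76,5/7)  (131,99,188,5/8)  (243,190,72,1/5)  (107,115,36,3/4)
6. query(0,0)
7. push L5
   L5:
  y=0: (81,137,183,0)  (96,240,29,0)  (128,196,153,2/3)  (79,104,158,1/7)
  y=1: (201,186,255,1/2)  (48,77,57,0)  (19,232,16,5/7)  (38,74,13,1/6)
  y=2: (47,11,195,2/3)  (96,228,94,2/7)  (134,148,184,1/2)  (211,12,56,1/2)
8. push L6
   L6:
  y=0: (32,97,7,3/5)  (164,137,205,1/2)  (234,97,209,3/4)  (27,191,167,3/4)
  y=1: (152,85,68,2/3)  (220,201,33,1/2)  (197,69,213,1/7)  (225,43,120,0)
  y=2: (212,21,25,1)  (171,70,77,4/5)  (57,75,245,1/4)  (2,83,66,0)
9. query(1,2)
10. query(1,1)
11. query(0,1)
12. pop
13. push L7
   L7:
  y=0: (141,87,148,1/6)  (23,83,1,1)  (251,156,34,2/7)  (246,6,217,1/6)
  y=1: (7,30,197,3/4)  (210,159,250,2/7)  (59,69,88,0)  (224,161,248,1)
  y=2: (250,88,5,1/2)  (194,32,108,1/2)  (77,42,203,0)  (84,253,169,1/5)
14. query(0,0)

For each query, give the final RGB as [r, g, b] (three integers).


at x=1,y=1 over L1,L2:
after L1 α=1/2: [2, 191/2, 101/2]
after L2 α=3/8: [49/2, 2071/16, 1723/16]
→ [24, 129, 108]

(0,0) stack=L1,L2,L3,L4; from [0,0,0]:
after L1 α=1/2: [81, 161/2, 233/2]
after L2 α=1/3: [115, 239/3, 143]
after L3 α=3/7: [1192/7, 1163/21, 953/7]
after L4 α=3/4: [1411/7, 1220/21, 2255/28]
= [202, 58, 81]

query (1,2) [L1,L2,L3,L4,L5,L6] — begin 0,0,0
after L1 α=6/7: [480/7, 144/7, 792/7]
after L2 α=2/3: [3098/21, 2902/21, 2878/21]
after L3 α=3/4: [4169/84, 5359/84, 13903/84]
after L4 α=5/8: [22509/224, 19219/224, 40223/224]
after L5 α=2/7: [155553/1568, 198239/1568, 243227/1568]
after L6 α=4/5: [245613/1568, 637279/7840, 726171/7840]
= [157, 81, 93]

at x=1,y=1 over L1,L2,L3,L4,L5,L6:
+L1 (α=1/2) → [2, 191/2, 101/2]
+L2 (α=3/8) → [49/2, 2071/16, 1723/16]
+L3 (α=1/3) → [136/3, 693/8, 641/8]
+L4 (α=2/7) → [1172/21, 4745/56, 6373/56]
+L5 (α=0) → [1172/21, 4745/56, 6373/56]
+L6 (α=1/2) → [2896/21, 16001/112, 8221/112]
rounded: [138, 143, 73]

at x=0,y=1 over L1,L2,L3,L4,L5,L6:
L1 α=2/5: [104/5, 396/5, 134/5]
L2 α=1/3: [428/15, 1307/15, 538/15]
L3 α=1/6: [523/9, 745/9, 416/9]
L4 α=1/3: [3305/27, 2219/27, 922/27]
L5 α=1/2: [4366/27, 7241/54, 7807/54]
L6 α=2/3: [12574/81, 16421/162, 15151/162]
rounded: [155, 101, 94]

(0,0) stack=L1,L2,L3,L4,L5,L7; from [0,0,0]:
L1 α=1/2: [81, 161/2, 233/2]
L2 α=1/3: [115, 239/3, 143]
L3 α=3/7: [1192/7, 1163/21, 953/7]
L4 α=3/4: [1411/7, 1220/21, 2255/28]
L5 α=0: [1411/7, 1220/21, 2255/28]
L7 α=1/6: [4021/21, 7927/126, 15419/168]
= [191, 63, 92]


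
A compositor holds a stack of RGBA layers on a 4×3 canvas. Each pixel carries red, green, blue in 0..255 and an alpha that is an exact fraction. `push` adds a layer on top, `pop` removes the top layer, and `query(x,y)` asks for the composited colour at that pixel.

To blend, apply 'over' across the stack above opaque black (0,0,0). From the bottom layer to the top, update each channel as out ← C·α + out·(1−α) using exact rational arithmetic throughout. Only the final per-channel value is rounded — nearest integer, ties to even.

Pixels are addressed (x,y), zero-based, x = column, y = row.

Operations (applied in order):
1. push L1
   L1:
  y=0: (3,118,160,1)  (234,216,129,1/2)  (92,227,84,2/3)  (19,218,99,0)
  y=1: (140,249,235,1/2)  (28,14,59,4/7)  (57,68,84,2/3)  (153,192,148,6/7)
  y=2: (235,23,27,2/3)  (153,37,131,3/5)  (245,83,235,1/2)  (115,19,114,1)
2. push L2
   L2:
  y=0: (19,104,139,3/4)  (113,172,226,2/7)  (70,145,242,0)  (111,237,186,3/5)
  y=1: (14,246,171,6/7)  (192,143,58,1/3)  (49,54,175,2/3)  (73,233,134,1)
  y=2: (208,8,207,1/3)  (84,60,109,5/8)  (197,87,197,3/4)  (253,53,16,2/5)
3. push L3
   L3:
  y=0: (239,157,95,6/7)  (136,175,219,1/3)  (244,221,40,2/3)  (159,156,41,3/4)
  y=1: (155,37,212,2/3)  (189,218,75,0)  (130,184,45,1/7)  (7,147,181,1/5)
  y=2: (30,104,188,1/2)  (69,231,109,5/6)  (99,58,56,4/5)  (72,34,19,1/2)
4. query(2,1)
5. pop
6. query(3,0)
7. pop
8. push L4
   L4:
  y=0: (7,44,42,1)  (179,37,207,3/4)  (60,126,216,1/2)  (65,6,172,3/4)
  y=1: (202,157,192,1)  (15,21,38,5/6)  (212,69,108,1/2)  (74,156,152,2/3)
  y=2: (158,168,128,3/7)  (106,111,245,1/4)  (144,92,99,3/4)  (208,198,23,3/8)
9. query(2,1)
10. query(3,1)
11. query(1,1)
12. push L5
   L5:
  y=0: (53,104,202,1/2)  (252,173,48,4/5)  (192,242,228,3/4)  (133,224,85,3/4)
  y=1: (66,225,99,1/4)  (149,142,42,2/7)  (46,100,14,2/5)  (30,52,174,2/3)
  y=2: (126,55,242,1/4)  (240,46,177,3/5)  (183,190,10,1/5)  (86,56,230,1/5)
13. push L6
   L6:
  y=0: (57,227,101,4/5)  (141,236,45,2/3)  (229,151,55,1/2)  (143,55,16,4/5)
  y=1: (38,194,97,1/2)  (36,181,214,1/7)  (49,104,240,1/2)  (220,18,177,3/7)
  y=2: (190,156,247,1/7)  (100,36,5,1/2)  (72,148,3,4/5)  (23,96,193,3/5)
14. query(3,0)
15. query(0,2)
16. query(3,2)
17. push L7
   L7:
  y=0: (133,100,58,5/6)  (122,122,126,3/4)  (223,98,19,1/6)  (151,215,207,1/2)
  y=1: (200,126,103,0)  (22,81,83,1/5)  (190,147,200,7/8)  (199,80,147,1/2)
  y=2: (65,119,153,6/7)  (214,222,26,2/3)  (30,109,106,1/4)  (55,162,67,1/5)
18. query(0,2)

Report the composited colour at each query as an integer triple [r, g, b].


query (2,1) [L1,L2,L3] — begin 0,0,0
after L1 α=2/3: [38, 136/3, 56]
after L2 α=2/3: [136/3, 460/9, 406/3]
after L3 α=1/7: [402/7, 1472/21, 857/7]
→ [57, 70, 122]

at x=3,y=0 over L1,L2:
after L1 α=0: [0, 0, 0]
after L2 α=3/5: [333/5, 711/5, 558/5]
rounded: [67, 142, 112]

query (2,1) [L1,L4] — begin 0,0,0
+L1 (α=2/3) → [38, 136/3, 56]
+L4 (α=1/2) → [125, 343/6, 82]
→ [125, 57, 82]

query (3,1) [L1,L4] — begin 0,0,0
after L1 α=6/7: [918/7, 1152/7, 888/7]
after L4 α=2/3: [1954/21, 1112/7, 3016/21]
rounded: [93, 159, 144]

at x=1,y=1 over L1,L4:
after L1 α=4/7: [16, 8, 236/7]
after L4 α=5/6: [91/6, 113/6, 261/7]
= [15, 19, 37]

at x=3,y=0 over L1,L4,L5,L6:
after L1 α=0: [0, 0, 0]
after L4 α=3/4: [195/4, 9/2, 129]
after L5 α=3/4: [1791/16, 1353/8, 96]
after L6 α=4/5: [10943/80, 3113/40, 32]
rounded: [137, 78, 32]

(0,2) stack=L1,L4,L5,L6; from [0,0,0]:
+L1 (α=2/3) → [470/3, 46/3, 18]
+L4 (α=3/7) → [3302/21, 1696/21, 456/7]
+L5 (α=1/4) → [1046/7, 2081/28, 1531/14]
+L6 (α=1/7) → [7606/49, 8427/98, 6322/49]
rounded: [155, 86, 129]

(3,2) stack=L1,L4,L5,L6; from [0,0,0]:
L1 α=1: [115, 19, 114]
L4 α=3/8: [1199/8, 689/8, 639/8]
L5 α=1/5: [1371/10, 801/10, 1099/10]
L6 α=3/5: [1716/25, 2241/25, 3994/25]
= [69, 90, 160]

at x=0,y=2 over L1,L4,L5,L6,L7:
after L1 α=2/3: [470/3, 46/3, 18]
after L4 α=3/7: [3302/21, 1696/21, 456/7]
after L5 α=1/4: [1046/7, 2081/28, 1531/14]
after L6 α=1/7: [7606/49, 8427/98, 6322/49]
after L7 α=6/7: [26716/343, 78399/686, 51304/343]
= [78, 114, 150]


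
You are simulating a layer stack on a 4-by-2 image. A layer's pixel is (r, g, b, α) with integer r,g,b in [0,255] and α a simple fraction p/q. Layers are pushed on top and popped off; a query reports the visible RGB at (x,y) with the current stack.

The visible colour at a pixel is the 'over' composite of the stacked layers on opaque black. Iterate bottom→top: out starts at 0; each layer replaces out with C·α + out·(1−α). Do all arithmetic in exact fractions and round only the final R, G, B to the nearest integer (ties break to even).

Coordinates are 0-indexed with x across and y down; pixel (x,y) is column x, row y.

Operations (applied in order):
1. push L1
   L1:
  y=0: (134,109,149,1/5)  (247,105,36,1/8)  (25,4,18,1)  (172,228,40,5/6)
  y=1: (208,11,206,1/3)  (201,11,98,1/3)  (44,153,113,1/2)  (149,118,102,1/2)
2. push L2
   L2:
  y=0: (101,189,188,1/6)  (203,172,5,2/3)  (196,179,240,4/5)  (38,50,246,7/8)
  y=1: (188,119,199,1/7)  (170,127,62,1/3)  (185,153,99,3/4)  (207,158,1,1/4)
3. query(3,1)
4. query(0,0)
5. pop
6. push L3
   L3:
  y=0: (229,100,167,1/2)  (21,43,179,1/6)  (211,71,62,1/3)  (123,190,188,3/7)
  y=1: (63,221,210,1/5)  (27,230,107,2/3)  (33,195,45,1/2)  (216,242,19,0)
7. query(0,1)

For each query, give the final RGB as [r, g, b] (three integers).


at x=3,y=1 over L1,L2:
after L1 α=1/2: [149/2, 59, 51]
after L2 α=1/4: [861/8, 335/4, 77/2]
rounded: [108, 84, 38]

at x=0,y=0 over L1,L2:
L1 α=1/5: [134/5, 109/5, 149/5]
L2 α=1/6: [235/6, 149/3, 337/6]
rounded: [39, 50, 56]

at x=0,y=1 over L1,L3:
+L1 (α=1/3) → [208/3, 11/3, 206/3]
+L3 (α=1/5) → [1021/15, 707/15, 1454/15]
= [68, 47, 97]


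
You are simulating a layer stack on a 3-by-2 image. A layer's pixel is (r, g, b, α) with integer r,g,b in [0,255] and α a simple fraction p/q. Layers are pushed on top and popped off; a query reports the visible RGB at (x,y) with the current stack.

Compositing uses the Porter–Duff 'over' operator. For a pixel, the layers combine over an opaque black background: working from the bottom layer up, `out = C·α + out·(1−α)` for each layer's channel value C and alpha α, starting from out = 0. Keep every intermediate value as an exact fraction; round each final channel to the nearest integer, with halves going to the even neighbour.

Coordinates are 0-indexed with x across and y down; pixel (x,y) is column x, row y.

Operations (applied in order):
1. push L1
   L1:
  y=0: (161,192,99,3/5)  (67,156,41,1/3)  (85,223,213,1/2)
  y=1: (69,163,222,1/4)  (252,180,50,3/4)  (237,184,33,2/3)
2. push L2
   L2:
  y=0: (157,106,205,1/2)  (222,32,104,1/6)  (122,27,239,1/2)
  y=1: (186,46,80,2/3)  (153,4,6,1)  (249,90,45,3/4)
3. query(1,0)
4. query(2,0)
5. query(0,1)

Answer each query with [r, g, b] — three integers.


at x=1,y=0 over L1,L2:
L1 α=1/3: [67/3, 52, 41/3]
L2 α=1/6: [1001/18, 146/3, 517/18]
→ [56, 49, 29]

query (2,0) [L1,L2] — begin 0,0,0
after L1 α=1/2: [85/2, 223/2, 213/2]
after L2 α=1/2: [329/4, 277/4, 691/4]
→ [82, 69, 173]

at x=0,y=1 over L1,L2:
after L1 α=1/4: [69/4, 163/4, 111/2]
after L2 α=2/3: [519/4, 177/4, 431/6]
= [130, 44, 72]


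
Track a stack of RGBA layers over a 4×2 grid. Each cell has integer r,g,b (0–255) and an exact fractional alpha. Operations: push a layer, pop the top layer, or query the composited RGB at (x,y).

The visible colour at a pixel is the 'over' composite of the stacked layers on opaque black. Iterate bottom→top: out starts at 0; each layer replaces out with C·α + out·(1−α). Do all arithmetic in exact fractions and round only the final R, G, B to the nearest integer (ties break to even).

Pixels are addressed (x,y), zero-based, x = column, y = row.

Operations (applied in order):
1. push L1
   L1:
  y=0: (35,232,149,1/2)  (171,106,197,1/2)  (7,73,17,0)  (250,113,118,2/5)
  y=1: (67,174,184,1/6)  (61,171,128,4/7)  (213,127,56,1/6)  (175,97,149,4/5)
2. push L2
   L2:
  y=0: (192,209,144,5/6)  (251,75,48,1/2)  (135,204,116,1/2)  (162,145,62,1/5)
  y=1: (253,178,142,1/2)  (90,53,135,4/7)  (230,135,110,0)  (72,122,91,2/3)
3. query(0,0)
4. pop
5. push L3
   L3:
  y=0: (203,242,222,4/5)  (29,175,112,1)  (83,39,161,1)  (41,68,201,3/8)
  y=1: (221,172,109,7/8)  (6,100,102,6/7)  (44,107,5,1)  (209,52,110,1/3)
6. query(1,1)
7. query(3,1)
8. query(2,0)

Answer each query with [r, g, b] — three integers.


(0,0) stack=L1,L2; from [0,0,0]:
L1 α=1/2: [35/2, 116, 149/2]
L2 α=5/6: [1955/12, 387/2, 1589/12]
= [163, 194, 132]

at x=1,y=1 over L1,L3:
L1 α=4/7: [244/7, 684/7, 512/7]
L3 α=6/7: [496/49, 4884/49, 4796/49]
= [10, 100, 98]

(3,1) stack=L1,L3; from [0,0,0]:
L1 α=4/5: [140, 388/5, 596/5]
L3 α=1/3: [163, 1036/15, 1742/15]
= [163, 69, 116]

at x=2,y=0 over L1,L3:
+L1 (α=0) → [0, 0, 0]
+L3 (α=1) → [83, 39, 161]
= [83, 39, 161]


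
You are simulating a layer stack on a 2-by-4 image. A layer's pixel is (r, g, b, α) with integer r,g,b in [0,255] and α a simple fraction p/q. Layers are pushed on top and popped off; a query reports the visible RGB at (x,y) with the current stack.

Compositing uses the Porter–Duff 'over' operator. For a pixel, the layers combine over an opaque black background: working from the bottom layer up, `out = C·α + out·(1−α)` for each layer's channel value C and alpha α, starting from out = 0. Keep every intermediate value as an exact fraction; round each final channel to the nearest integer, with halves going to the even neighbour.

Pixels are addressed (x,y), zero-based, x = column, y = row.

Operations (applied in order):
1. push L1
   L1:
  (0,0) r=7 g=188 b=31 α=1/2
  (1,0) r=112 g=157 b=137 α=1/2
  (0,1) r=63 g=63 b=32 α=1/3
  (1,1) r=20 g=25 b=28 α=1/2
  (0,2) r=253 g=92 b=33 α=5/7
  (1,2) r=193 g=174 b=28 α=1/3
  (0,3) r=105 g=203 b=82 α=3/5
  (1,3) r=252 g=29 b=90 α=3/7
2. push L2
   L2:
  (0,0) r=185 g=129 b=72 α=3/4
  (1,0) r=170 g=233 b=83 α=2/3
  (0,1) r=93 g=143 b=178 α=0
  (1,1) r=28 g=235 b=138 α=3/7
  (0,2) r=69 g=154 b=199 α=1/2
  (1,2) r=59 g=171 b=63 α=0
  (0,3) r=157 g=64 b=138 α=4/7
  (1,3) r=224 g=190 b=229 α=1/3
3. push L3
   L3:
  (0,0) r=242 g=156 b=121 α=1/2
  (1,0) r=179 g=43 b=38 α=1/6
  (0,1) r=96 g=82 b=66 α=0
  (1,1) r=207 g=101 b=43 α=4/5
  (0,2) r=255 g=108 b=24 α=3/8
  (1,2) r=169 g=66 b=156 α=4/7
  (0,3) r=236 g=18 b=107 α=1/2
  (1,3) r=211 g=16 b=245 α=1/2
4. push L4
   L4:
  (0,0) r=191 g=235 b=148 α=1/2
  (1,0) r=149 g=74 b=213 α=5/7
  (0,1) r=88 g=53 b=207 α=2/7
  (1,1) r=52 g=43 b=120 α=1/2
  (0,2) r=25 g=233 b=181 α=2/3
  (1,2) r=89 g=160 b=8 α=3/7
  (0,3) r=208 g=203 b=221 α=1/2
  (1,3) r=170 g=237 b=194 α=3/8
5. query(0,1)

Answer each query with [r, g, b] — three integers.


at x=0,y=1 over L1,L2,L3,L4:
after L1 α=1/3: [21, 21, 32/3]
after L2 α=0: [21, 21, 32/3]
after L3 α=0: [21, 21, 32/3]
after L4 α=2/7: [281/7, 211/7, 1402/21]
= [40, 30, 67]


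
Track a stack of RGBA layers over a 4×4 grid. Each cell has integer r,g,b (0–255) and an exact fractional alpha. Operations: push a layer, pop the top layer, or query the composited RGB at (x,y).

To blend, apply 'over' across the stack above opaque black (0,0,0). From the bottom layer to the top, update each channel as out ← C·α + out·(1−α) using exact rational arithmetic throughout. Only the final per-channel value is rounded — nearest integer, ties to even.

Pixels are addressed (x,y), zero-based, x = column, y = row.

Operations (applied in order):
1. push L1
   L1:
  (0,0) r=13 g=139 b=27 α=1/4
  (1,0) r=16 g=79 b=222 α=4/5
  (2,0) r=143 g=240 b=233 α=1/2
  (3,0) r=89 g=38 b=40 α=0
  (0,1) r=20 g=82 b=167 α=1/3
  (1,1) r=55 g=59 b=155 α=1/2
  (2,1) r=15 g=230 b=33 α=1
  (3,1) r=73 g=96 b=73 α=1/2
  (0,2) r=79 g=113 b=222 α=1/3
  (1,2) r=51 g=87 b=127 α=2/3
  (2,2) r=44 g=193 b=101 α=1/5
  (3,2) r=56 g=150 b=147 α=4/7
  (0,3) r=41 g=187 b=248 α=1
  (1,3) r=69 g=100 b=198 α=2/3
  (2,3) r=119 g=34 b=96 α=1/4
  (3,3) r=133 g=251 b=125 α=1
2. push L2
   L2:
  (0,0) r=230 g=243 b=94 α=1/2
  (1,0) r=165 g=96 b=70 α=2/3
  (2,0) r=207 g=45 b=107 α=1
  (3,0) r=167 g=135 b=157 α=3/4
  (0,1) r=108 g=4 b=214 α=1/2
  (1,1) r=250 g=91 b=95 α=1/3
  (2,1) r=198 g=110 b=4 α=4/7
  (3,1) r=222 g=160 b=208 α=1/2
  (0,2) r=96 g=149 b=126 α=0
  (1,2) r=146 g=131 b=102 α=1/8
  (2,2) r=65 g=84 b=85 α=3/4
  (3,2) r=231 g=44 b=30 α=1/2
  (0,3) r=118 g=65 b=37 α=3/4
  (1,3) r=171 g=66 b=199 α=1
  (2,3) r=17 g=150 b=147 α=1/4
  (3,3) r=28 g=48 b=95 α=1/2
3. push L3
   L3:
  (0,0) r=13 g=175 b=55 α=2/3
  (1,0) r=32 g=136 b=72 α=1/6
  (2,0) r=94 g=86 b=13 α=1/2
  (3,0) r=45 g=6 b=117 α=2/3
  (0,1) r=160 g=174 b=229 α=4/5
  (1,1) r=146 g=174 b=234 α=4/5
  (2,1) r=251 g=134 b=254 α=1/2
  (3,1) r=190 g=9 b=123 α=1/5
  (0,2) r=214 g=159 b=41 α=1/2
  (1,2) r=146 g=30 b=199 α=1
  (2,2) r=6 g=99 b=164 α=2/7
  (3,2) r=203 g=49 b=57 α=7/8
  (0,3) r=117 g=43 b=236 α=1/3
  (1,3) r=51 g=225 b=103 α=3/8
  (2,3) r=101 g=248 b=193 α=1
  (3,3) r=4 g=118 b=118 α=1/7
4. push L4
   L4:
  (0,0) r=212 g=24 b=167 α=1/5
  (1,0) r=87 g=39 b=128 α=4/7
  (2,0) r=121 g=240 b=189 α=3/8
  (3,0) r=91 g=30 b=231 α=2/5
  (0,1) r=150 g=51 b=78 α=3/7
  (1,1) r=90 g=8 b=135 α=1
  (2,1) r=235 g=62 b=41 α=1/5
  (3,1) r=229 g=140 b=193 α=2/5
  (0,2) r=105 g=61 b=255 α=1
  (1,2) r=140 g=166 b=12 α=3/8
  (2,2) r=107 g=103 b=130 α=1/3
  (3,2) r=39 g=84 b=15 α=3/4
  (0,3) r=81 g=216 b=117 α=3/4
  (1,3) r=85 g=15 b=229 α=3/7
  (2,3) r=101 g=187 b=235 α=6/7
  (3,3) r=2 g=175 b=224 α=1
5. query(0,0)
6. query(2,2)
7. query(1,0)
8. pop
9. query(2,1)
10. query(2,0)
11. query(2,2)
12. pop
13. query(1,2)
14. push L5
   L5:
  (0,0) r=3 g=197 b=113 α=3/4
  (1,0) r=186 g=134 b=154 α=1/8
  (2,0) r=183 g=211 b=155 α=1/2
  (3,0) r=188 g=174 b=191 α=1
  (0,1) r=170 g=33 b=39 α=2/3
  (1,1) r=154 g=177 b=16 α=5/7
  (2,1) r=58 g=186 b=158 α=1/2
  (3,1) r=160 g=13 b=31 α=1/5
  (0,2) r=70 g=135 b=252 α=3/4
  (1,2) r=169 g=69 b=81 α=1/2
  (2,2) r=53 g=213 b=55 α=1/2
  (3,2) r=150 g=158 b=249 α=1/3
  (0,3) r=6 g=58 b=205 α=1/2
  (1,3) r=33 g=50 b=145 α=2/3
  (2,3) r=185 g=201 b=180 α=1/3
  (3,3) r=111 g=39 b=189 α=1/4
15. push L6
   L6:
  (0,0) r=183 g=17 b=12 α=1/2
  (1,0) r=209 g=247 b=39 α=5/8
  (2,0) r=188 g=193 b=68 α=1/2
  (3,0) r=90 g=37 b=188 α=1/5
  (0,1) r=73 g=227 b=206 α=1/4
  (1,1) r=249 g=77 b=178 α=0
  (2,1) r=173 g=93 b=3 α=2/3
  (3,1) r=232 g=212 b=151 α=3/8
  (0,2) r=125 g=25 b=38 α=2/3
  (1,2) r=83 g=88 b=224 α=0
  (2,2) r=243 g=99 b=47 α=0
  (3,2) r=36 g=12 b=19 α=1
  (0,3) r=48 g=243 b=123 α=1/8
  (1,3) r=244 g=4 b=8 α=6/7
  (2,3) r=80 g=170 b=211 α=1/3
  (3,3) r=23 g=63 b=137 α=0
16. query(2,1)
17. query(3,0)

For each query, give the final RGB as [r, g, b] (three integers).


(0,0) stack=L1,L2,L3,L4; from [0,0,0]:
after L1 α=1/4: [13/4, 139/4, 27/4]
after L2 α=1/2: [933/8, 1111/8, 403/8]
after L3 α=2/3: [1141/24, 3911/24, 1283/24]
after L4 α=1/5: [2413/30, 811/6, 457/6]
= [80, 135, 76]

at x=2,y=2 over L1,L2,L3,L4:
L1 α=1/5: [44/5, 193/5, 101/5]
L2 α=3/4: [1019/20, 1453/20, 344/5]
L3 α=2/7: [1067/28, 2245/28, 96]
L4 α=1/3: [855/14, 1229/14, 322/3]
rounded: [61, 88, 107]

(1,0) stack=L1,L2,L3,L4; from [0,0,0]:
L1 α=4/5: [64/5, 316/5, 888/5]
L2 α=2/3: [1714/15, 1276/15, 1588/15]
L3 α=1/6: [905/9, 842/9, 902/9]
L4 α=4/7: [1949/21, 1310/21, 2438/21]
= [93, 62, 116]

query (2,1) [L1,L2,L3] — begin 0,0,0
after L1 α=1: [15, 230, 33]
after L2 α=4/7: [837/7, 1130/7, 115/7]
after L3 α=1/2: [1297/7, 1034/7, 1893/14]
= [185, 148, 135]

at x=2,y=0 over L1,L2,L3:
+L1 (α=1/2) → [143/2, 120, 233/2]
+L2 (α=1) → [207, 45, 107]
+L3 (α=1/2) → [301/2, 131/2, 60]
= [150, 66, 60]

at x=2,y=2 over L1,L2,L3:
L1 α=1/5: [44/5, 193/5, 101/5]
L2 α=3/4: [1019/20, 1453/20, 344/5]
L3 α=2/7: [1067/28, 2245/28, 96]
rounded: [38, 80, 96]

query (1,2) [L1,L2] — begin 0,0,0
L1 α=2/3: [34, 58, 254/3]
L2 α=1/8: [48, 537/8, 521/6]
→ [48, 67, 87]

at x=2,y=1 over L1,L2,L5,L6:
L1 α=1: [15, 230, 33]
L2 α=4/7: [837/7, 1130/7, 115/7]
L5 α=1/2: [1243/14, 1216/7, 1221/14]
L6 α=2/3: [2029/14, 2518/21, 435/14]
→ [145, 120, 31]

query (3,0) [L1,L2,L5,L6] — begin 0,0,0
L1 α=0: [0, 0, 0]
L2 α=3/4: [501/4, 405/4, 471/4]
L5 α=1: [188, 174, 191]
L6 α=1/5: [842/5, 733/5, 952/5]
rounded: [168, 147, 190]


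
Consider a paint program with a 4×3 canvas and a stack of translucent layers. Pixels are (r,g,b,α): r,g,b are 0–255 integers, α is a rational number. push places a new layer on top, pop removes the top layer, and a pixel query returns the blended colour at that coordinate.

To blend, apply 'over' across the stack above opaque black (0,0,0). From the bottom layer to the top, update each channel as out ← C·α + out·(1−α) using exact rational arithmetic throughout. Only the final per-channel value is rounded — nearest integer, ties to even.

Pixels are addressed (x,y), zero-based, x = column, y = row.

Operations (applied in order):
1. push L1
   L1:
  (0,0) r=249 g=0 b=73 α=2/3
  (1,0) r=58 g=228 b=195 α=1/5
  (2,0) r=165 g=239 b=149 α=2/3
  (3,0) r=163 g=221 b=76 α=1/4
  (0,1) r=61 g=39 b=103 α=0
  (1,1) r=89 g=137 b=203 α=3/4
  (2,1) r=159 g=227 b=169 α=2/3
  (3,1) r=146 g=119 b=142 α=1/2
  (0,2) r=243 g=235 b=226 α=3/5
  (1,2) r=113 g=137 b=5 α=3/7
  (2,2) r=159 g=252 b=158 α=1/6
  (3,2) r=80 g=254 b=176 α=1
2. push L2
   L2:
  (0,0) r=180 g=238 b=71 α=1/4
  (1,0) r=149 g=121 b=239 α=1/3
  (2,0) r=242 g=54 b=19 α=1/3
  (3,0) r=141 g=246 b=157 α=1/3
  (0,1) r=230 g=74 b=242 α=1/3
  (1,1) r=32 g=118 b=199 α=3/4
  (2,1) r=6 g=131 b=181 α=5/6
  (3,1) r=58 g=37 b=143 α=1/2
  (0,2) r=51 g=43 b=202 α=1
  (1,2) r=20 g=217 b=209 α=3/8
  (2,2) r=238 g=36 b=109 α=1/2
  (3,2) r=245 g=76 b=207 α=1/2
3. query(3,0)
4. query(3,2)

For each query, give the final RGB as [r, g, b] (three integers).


query (3,0) [L1,L2] — begin 0,0,0
+L1 (α=1/4) → [163/4, 221/4, 19]
+L2 (α=1/3) → [445/6, 713/6, 65]
rounded: [74, 119, 65]

query (3,2) [L1,L2] — begin 0,0,0
+L1 (α=1) → [80, 254, 176]
+L2 (α=1/2) → [325/2, 165, 383/2]
→ [162, 165, 192]


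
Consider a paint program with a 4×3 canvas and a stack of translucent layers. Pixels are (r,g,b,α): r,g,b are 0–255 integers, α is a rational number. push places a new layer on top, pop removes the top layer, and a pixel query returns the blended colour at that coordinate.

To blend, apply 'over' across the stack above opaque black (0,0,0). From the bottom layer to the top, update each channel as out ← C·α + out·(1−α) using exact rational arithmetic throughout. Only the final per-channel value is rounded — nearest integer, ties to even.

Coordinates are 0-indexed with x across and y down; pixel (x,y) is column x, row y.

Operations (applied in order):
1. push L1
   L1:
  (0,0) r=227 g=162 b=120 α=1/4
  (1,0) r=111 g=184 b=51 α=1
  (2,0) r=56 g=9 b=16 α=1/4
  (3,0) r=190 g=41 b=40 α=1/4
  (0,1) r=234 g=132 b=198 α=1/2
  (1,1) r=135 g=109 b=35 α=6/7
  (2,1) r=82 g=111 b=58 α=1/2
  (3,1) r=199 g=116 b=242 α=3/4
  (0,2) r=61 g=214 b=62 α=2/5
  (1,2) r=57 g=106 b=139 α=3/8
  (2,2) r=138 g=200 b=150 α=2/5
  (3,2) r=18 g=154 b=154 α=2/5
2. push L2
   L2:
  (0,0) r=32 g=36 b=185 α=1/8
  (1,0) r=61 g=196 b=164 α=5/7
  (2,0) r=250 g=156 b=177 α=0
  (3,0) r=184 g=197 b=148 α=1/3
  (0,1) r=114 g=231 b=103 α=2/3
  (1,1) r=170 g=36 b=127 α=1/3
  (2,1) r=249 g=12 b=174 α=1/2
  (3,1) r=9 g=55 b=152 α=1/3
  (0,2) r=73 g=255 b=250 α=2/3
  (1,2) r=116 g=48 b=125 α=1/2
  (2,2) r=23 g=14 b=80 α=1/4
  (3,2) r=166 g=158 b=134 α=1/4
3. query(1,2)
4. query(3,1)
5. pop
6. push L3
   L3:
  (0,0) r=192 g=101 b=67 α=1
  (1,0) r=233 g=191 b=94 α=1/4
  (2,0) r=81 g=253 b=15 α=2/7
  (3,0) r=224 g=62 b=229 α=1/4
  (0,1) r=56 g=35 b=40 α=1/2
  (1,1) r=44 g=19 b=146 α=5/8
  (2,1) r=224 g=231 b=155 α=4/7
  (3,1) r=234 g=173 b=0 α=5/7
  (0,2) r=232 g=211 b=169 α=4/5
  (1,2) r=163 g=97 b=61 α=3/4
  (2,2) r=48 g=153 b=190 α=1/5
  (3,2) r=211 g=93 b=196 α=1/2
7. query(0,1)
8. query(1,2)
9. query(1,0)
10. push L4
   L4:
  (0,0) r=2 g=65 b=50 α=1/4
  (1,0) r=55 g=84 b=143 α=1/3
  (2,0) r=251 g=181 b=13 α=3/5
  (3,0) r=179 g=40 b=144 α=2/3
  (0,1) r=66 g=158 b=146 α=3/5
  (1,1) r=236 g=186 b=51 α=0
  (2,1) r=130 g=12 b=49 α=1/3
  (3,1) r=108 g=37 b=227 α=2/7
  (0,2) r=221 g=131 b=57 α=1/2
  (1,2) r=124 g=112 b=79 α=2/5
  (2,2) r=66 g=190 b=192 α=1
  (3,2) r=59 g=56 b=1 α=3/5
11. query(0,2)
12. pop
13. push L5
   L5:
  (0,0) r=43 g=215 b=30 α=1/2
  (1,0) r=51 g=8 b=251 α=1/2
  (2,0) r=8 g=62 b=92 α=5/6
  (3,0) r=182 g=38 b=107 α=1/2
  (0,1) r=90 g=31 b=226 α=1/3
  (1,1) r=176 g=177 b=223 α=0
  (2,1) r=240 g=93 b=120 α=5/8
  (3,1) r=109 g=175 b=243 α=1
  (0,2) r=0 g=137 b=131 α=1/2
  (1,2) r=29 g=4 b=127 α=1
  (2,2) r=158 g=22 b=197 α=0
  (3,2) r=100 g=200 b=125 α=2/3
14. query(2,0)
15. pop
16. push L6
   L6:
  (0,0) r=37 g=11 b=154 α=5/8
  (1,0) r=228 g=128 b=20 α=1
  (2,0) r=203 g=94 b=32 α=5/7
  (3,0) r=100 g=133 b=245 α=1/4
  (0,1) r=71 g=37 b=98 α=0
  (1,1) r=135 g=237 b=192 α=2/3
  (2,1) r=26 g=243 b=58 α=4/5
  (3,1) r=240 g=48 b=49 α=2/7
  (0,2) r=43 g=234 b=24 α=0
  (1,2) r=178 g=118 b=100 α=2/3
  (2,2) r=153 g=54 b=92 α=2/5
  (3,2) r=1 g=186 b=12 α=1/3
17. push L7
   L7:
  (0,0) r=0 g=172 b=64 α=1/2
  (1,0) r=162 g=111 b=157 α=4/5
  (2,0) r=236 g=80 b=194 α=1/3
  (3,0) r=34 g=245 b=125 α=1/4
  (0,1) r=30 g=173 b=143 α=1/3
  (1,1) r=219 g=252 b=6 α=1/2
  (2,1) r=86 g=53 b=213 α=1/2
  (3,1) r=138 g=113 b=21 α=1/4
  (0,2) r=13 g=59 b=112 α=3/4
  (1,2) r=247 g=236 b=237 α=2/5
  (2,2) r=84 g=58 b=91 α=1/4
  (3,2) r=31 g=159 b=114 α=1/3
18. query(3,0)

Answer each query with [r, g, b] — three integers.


(1,2) stack=L1,L2; from [0,0,0]:
+L1 (α=3/8) → [171/8, 159/4, 417/8]
+L2 (α=1/2) → [1099/16, 351/8, 1417/16]
= [69, 44, 89]

(3,1) stack=L1,L2; from [0,0,0]:
L1 α=3/4: [597/4, 87, 363/2]
L2 α=1/3: [205/2, 229/3, 515/3]
→ [102, 76, 172]

query (0,1) [L1,L3] — begin 0,0,0
L1 α=1/2: [117, 66, 99]
L3 α=1/2: [173/2, 101/2, 139/2]
= [86, 50, 70]

at x=1,y=2 over L1,L3:
L1 α=3/8: [171/8, 159/4, 417/8]
L3 α=3/4: [4083/32, 1323/16, 1881/32]
→ [128, 83, 59]

(1,0) stack=L1,L3; from [0,0,0]:
after L1 α=1: [111, 184, 51]
after L3 α=1/4: [283/2, 743/4, 247/4]
→ [142, 186, 62]

(0,2) stack=L1,L3,L4; from [0,0,0]:
+L1 (α=2/5) → [122/5, 428/5, 124/5]
+L3 (α=4/5) → [4762/25, 4648/25, 3504/25]
+L4 (α=1/2) → [10287/50, 7923/50, 4929/50]
= [206, 158, 99]

query (2,0) [L1,L3,L5] — begin 0,0,0
after L1 α=1/4: [14, 9/4, 4]
after L3 α=2/7: [232/7, 2069/28, 50/7]
after L5 α=5/6: [256/21, 3583/56, 545/7]
→ [12, 64, 78]

(3,0) stack=L1,L3,L6,L7; from [0,0,0]:
after L1 α=1/4: [95/2, 41/4, 10]
after L3 α=1/4: [733/8, 371/16, 259/4]
after L6 α=1/4: [2999/32, 3241/64, 1757/16]
after L7 α=1/4: [10085/128, 25403/256, 7271/64]
rounded: [79, 99, 114]


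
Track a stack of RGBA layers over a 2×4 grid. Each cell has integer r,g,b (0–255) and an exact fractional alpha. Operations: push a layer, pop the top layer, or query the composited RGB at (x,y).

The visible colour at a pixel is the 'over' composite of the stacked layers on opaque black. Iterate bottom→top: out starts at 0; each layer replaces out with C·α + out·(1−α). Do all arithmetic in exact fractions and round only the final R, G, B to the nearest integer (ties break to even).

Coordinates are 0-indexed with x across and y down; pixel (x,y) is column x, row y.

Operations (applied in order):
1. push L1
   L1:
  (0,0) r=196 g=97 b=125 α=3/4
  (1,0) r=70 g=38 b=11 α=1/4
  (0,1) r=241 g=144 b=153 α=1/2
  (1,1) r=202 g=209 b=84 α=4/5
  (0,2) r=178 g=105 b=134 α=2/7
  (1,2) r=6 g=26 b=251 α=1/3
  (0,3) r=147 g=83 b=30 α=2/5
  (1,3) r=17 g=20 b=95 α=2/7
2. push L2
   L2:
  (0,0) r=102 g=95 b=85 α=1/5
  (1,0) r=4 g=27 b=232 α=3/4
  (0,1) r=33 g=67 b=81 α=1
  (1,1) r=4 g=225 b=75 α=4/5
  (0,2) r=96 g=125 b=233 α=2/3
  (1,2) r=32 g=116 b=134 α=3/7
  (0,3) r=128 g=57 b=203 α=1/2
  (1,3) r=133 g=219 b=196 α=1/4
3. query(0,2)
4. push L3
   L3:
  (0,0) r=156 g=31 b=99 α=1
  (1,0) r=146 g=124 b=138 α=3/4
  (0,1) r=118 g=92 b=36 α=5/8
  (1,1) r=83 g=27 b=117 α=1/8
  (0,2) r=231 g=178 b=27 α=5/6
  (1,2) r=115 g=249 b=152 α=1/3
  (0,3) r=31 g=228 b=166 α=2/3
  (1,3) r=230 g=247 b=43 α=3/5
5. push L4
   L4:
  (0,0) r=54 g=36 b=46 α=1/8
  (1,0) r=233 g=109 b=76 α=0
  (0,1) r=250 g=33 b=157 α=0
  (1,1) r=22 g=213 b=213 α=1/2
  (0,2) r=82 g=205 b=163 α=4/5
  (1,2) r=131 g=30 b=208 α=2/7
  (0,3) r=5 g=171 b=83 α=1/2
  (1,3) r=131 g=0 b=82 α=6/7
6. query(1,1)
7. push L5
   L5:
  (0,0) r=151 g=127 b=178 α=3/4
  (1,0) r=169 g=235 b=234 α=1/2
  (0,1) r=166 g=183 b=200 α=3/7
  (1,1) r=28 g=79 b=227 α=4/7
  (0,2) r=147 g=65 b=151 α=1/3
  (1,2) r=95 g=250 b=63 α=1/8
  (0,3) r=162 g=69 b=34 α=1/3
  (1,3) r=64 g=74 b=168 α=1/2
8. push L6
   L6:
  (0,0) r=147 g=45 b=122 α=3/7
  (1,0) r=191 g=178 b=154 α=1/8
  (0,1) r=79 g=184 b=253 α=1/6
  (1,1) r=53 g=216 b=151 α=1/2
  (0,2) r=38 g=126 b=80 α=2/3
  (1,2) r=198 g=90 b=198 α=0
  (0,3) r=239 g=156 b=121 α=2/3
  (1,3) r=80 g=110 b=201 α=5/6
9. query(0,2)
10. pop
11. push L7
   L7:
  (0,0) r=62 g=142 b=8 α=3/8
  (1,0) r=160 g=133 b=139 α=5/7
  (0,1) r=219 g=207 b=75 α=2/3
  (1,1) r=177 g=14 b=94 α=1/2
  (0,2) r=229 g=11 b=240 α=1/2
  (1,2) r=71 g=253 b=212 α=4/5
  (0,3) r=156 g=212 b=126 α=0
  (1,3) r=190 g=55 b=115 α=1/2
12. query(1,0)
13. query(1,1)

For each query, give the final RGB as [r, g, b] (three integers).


(0,2) stack=L1,L2; from [0,0,0]:
+L1 (α=2/7) → [356/7, 30, 268/7]
+L2 (α=2/3) → [1700/21, 280/3, 3530/21]
rounded: [81, 93, 168]

at x=1,y=1 over L1,L2,L3,L4:
L1 α=4/5: [808/5, 836/5, 336/5]
L2 α=4/5: [888/25, 5336/25, 1836/25]
L3 α=1/8: [8291/200, 38027/200, 15777/200]
L4 α=1/2: [12691/400, 80627/400, 58377/400]
= [32, 202, 146]

query (0,2) [L1,L2,L3,L4,L5,L6] — begin 0,0,0
after L1 α=2/7: [356/7, 30, 268/7]
after L2 α=2/3: [1700/21, 280/3, 3530/21]
after L3 α=5/6: [25955/126, 1475/9, 6365/126]
after L4 α=4/5: [67283/630, 1771/9, 88517/630]
after L5 α=1/3: [113588/945, 4127/27, 136082/945]
after L6 α=2/3: [185408/2835, 10931/81, 287282/2835]
= [65, 135, 101]

at x=1,y=0 over L1,L2,L3,L4,L5,L7:
+L1 (α=1/4) → [35/2, 19/2, 11/4]
+L2 (α=3/4) → [59/8, 181/8, 2795/16]
+L3 (α=3/4) → [3563/32, 3157/32, 9419/64]
+L4 (α=0) → [3563/32, 3157/32, 9419/64]
+L5 (α=1/2) → [8971/64, 10677/64, 24395/128]
+L7 (α=5/7) → [34571/224, 31957/224, 68875/448]
rounded: [154, 143, 154]

(1,1) stack=L1,L2,L3,L4,L5,L7; from [0,0,0]:
after L1 α=4/5: [808/5, 836/5, 336/5]
after L2 α=4/5: [888/25, 5336/25, 1836/25]
after L3 α=1/8: [8291/200, 38027/200, 15777/200]
after L4 α=1/2: [12691/400, 80627/400, 58377/400]
after L5 α=4/7: [11839/400, 368281/2800, 538331/2800]
after L7 α=1/2: [82639/800, 407481/5600, 801531/5600]
= [103, 73, 143]


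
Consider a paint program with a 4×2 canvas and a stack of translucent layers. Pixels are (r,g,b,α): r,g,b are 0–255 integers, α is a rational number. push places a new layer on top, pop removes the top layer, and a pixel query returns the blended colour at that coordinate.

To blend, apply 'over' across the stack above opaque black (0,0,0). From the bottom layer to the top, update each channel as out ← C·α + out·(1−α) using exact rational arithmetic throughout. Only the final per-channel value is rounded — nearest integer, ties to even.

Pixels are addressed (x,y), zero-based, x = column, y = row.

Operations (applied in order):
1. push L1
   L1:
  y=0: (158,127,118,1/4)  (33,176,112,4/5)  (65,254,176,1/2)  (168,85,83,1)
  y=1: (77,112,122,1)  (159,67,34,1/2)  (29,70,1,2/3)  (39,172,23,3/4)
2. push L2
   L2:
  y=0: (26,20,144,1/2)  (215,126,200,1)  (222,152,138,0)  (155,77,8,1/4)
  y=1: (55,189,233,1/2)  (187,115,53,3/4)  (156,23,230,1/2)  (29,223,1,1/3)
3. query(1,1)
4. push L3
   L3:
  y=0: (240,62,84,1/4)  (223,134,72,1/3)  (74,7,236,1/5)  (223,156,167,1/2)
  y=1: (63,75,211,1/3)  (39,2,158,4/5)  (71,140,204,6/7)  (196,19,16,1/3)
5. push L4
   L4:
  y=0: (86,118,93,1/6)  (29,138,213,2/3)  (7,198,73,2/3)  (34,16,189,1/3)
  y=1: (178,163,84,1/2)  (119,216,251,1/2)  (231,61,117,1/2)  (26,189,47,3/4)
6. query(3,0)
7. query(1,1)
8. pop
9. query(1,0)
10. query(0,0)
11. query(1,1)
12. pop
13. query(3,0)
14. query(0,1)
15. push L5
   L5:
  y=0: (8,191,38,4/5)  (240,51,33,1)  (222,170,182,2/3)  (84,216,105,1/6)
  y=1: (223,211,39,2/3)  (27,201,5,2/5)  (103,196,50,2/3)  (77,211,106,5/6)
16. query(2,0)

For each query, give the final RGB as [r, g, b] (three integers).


query (1,1) [L1,L2] — begin 0,0,0
L1 α=1/2: [159/2, 67/2, 17]
L2 α=3/4: [1281/8, 757/8, 44]
→ [160, 95, 44]

at x=3,y=0 over L1,L2,L3,L4:
+L1 (α=1) → [168, 85, 83]
+L2 (α=1/4) → [659/4, 83, 257/4]
+L3 (α=1/2) → [1551/8, 239/2, 925/8]
+L4 (α=1/3) → [1687/12, 85, 1681/12]
rounded: [141, 85, 140]

(1,1) stack=L1,L2,L3,L4; from [0,0,0]:
after L1 α=1/2: [159/2, 67/2, 17]
after L2 α=3/4: [1281/8, 757/8, 44]
after L3 α=4/5: [2529/40, 821/40, 676/5]
after L4 α=1/2: [7289/80, 9461/80, 1931/10]
= [91, 118, 193]

query (1,0) [L1,L2,L3] — begin 0,0,0
+L1 (α=4/5) → [132/5, 704/5, 448/5]
+L2 (α=1) → [215, 126, 200]
+L3 (α=1/3) → [653/3, 386/3, 472/3]
= [218, 129, 157]

query (0,0) [L1,L2,L3] — begin 0,0,0
+L1 (α=1/4) → [79/2, 127/4, 59/2]
+L2 (α=1/2) → [131/4, 207/8, 347/4]
+L3 (α=1/4) → [1353/16, 1117/32, 1377/16]
= [85, 35, 86]

at x=1,y=1 over L1,L2,L3:
after L1 α=1/2: [159/2, 67/2, 17]
after L2 α=3/4: [1281/8, 757/8, 44]
after L3 α=4/5: [2529/40, 821/40, 676/5]
rounded: [63, 21, 135]

query (3,0) [L1,L2] — begin 0,0,0
L1 α=1: [168, 85, 83]
L2 α=1/4: [659/4, 83, 257/4]
= [165, 83, 64]

at x=0,y=1 over L1,L2:
after L1 α=1: [77, 112, 122]
after L2 α=1/2: [66, 301/2, 355/2]
= [66, 150, 178]

query (2,0) [L1,L2,L5] — begin 0,0,0
after L1 α=1/2: [65/2, 127, 88]
after L2 α=0: [65/2, 127, 88]
after L5 α=2/3: [953/6, 467/3, 452/3]
= [159, 156, 151]


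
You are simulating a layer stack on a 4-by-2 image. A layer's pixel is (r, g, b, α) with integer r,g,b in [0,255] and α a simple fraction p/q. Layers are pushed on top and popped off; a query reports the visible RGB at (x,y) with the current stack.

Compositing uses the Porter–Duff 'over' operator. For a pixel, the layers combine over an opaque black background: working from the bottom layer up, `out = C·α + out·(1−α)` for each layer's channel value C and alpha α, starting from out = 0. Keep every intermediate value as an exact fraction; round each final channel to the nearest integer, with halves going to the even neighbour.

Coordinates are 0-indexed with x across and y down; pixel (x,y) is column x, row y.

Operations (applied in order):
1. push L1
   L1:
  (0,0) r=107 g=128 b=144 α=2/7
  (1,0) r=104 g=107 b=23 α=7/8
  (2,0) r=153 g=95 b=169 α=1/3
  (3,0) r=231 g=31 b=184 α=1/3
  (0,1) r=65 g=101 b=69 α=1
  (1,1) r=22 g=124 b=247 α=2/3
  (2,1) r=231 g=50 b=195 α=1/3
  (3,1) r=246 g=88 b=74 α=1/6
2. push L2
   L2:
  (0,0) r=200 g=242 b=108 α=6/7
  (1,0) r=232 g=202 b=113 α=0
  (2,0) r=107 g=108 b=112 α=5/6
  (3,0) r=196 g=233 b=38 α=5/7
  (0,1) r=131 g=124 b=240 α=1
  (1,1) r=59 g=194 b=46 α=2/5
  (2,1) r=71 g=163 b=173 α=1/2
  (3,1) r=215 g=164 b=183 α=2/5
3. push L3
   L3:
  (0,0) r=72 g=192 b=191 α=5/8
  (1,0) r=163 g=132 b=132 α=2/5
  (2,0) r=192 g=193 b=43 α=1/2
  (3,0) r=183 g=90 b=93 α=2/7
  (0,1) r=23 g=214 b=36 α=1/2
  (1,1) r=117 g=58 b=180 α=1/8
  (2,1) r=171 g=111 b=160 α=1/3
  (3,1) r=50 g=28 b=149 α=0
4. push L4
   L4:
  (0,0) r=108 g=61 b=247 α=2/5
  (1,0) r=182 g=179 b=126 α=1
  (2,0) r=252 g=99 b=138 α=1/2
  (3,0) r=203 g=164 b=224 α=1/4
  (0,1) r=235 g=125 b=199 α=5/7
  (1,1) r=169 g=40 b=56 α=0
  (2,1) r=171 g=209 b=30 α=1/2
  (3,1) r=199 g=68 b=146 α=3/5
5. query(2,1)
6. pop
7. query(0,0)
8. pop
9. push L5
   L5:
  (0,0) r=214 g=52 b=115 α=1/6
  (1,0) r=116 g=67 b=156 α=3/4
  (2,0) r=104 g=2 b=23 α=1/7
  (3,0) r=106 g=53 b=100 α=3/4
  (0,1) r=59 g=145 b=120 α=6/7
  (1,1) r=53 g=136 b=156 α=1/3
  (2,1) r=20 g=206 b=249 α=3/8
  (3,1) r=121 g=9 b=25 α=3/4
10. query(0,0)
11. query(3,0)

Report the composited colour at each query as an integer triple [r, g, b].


at x=2,y=1 over L1,L2,L3,L4:
after L1 α=1/3: [77, 50/3, 65]
after L2 α=1/2: [74, 539/6, 119]
after L3 α=1/3: [319/3, 872/9, 398/3]
after L4 α=1/2: [416/3, 2753/18, 244/3]
rounded: [139, 153, 81]

at x=0,y=0 over L1,L2,L3:
after L1 α=2/7: [214/7, 256/7, 288/7]
after L2 α=6/7: [8614/49, 10420/49, 4824/49]
after L3 α=5/8: [21741/196, 19575/98, 61267/392]
→ [111, 200, 156]

query (0,0) [L1,L2,L5] — begin 0,0,0
after L1 α=2/7: [214/7, 256/7, 288/7]
after L2 α=6/7: [8614/49, 10420/49, 4824/49]
after L5 α=1/6: [8926/49, 9108/49, 29755/294]
→ [182, 186, 101]

at x=3,y=0 over L1,L2,L5:
+L1 (α=1/3) → [77, 31/3, 184/3]
+L2 (α=5/7) → [162, 3557/21, 134/3]
+L5 (α=3/4) → [120, 1724/21, 517/6]
= [120, 82, 86]


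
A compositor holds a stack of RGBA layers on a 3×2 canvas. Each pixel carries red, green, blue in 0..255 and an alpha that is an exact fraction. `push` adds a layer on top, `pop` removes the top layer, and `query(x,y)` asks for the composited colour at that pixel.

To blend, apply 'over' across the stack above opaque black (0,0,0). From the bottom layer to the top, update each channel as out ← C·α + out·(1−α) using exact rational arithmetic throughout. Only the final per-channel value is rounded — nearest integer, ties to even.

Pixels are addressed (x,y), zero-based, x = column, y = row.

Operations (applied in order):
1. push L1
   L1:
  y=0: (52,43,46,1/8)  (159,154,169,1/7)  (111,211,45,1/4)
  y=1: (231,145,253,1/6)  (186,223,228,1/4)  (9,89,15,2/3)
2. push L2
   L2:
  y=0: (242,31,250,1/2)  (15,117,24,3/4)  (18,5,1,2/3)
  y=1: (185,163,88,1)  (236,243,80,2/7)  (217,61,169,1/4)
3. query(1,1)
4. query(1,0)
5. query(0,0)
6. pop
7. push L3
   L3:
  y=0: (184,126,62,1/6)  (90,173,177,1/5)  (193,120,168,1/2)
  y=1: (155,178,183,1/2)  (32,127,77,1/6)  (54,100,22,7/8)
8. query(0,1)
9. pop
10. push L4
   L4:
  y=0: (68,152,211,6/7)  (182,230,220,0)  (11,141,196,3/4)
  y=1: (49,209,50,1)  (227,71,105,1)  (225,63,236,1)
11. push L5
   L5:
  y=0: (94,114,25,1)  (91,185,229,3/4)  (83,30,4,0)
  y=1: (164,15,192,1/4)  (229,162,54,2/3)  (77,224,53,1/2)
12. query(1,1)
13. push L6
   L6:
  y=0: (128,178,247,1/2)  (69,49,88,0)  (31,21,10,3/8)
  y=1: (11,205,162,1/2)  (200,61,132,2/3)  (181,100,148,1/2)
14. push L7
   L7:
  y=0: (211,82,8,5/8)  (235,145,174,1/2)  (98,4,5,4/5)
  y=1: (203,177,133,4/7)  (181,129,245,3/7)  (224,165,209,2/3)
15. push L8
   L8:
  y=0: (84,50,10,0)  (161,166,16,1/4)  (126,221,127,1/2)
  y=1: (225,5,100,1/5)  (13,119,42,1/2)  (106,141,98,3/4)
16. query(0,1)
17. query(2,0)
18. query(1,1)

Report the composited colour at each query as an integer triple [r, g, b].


at x=1,y=1 over L1,L2:
+L1 (α=1/4) → [93/2, 223/4, 57]
+L2 (α=2/7) → [1409/14, 437/4, 445/7]
= [101, 109, 64]

query (1,0) [L1,L2] — begin 0,0,0
after L1 α=1/7: [159/7, 22, 169/7]
after L2 α=3/4: [237/14, 373/4, 673/28]
→ [17, 93, 24]

at x=0,y=0 over L1,L2:
L1 α=1/8: [13/2, 43/8, 23/4]
L2 α=1/2: [497/4, 291/16, 1023/8]
rounded: [124, 18, 128]

at x=0,y=1 over L1,L3:
+L1 (α=1/6) → [77/2, 145/6, 253/6]
+L3 (α=1/2) → [387/4, 1213/12, 1351/12]
→ [97, 101, 113]

at x=1,y=1 over L1,L4,L5:
after L1 α=1/4: [93/2, 223/4, 57]
after L4 α=1: [227, 71, 105]
after L5 α=2/3: [685/3, 395/3, 71]
= [228, 132, 71]

(0,1) stack=L1,L4,L5,L6,L7,L8; from [0,0,0]:
+L1 (α=1/6) → [77/2, 145/6, 253/6]
+L4 (α=1) → [49, 209, 50]
+L5 (α=1/4) → [311/4, 321/2, 171/2]
+L6 (α=1/2) → [355/8, 731/4, 495/4]
+L7 (α=4/7) → [7561/56, 5025/28, 3613/28]
+L8 (α=1/5) → [10711/70, 1012/7, 4313/35]
= [153, 145, 123]

query (2,0) [L1,L4,L5,L6,L7,L8] — begin 0,0,0
after L1 α=1/4: [111/4, 211/4, 45/4]
after L4 α=3/4: [243/16, 1903/16, 2397/16]
after L5 α=0: [243/16, 1903/16, 2397/16]
after L6 α=3/8: [2703/128, 10523/128, 12465/128]
after L7 α=4/5: [52879/640, 12571/640, 3005/128]
after L8 α=1/2: [133519/1280, 154011/1280, 19261/256]
rounded: [104, 120, 75]

at x=1,y=1 over L1,L4,L5,L6,L7,L8:
+L1 (α=1/4) → [93/2, 223/4, 57]
+L4 (α=1) → [227, 71, 105]
+L5 (α=2/3) → [685/3, 395/3, 71]
+L6 (α=2/3) → [1885/9, 761/9, 335/3]
+L7 (α=3/7) → [12427/63, 6527/63, 3545/21]
+L8 (α=1/2) → [6623/63, 7012/63, 4427/42]
→ [105, 111, 105]
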